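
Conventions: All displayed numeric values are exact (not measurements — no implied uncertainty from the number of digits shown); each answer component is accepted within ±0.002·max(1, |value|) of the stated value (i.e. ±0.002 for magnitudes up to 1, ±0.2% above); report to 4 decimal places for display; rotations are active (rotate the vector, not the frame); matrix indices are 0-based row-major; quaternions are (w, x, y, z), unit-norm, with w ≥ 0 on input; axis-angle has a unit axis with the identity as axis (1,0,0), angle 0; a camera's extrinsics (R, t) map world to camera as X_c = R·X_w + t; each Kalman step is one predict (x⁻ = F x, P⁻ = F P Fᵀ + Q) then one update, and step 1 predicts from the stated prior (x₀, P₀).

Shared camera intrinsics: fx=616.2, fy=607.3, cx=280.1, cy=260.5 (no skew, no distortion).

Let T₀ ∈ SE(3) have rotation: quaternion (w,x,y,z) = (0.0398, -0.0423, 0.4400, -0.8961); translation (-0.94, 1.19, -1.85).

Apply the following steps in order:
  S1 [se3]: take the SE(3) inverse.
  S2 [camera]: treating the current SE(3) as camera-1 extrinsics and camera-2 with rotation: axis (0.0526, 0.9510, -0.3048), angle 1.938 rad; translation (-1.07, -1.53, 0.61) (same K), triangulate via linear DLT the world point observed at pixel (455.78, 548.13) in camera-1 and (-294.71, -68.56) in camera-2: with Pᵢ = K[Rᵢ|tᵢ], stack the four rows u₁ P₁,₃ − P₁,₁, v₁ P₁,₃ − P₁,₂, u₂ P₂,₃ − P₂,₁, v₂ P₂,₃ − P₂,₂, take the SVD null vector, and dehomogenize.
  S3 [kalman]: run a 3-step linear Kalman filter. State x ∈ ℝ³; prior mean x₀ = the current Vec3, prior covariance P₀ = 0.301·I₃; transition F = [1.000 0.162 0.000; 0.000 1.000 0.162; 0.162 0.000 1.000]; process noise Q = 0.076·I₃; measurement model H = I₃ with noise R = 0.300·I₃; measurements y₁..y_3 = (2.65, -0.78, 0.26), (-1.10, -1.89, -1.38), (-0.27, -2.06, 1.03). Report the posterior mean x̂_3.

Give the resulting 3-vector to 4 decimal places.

result = (-0.2541, -1.6668, -0.1218)

after S1 (invert_se3): R=[-0.9933 -0.1086 0.0408; 0.0341 -0.6096 -0.7920; 0.1108 -0.7852 0.6092], t=(-0.7290, -0.7076, 2.1656)
after S2 (triangulate): (-1.2056, -0.6889, -1.4321)
after S3 (kf_track): (-0.2541, -1.6668, -0.1218)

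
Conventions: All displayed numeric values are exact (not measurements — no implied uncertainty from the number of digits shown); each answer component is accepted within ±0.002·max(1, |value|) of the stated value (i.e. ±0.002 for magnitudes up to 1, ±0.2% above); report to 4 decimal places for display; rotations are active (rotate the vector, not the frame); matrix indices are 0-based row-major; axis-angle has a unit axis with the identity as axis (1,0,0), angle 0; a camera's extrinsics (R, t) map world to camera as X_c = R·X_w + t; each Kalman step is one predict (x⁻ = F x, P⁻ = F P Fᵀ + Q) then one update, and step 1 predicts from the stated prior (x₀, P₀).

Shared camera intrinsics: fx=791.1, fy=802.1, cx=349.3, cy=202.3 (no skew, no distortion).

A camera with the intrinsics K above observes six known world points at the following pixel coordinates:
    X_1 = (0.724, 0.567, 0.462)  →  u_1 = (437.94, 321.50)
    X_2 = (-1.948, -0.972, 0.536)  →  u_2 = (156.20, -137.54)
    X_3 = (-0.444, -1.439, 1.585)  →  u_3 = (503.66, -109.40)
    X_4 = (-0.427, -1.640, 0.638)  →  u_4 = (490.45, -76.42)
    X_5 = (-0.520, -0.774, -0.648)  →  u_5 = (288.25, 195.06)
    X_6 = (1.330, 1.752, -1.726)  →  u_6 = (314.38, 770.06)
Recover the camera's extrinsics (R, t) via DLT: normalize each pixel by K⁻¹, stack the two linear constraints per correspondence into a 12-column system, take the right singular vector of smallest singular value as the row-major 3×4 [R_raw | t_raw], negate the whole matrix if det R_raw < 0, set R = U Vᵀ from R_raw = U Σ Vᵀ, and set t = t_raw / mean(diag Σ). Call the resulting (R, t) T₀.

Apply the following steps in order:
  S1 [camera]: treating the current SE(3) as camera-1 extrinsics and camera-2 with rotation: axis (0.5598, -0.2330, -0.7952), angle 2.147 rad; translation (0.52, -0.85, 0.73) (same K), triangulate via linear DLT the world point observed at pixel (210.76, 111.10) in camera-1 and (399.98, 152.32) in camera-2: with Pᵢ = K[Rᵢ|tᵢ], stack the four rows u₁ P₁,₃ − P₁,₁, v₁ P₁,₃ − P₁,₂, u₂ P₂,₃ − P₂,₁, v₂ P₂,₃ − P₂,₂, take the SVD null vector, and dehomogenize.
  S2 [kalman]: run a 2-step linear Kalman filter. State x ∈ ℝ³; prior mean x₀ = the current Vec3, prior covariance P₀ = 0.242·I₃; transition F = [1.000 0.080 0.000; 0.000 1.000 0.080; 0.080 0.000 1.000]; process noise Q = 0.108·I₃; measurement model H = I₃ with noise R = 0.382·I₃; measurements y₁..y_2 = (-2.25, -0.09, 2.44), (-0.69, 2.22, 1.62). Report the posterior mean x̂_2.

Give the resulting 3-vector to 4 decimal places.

source (pnp_recover): camera pose = R=[0.8311 -0.4397 0.3406; 0.5517 0.5743 -0.6048; 0.0703 0.6905 0.7199], t=(0.0600, 0.3100, 4.3102)
after S1 (triangulate): (-1.2222, 0.4262, 0.7539)
after S2 (kf_track): (-1.2061, 1.1739, 1.5158)

result = (-1.2061, 1.1739, 1.5158)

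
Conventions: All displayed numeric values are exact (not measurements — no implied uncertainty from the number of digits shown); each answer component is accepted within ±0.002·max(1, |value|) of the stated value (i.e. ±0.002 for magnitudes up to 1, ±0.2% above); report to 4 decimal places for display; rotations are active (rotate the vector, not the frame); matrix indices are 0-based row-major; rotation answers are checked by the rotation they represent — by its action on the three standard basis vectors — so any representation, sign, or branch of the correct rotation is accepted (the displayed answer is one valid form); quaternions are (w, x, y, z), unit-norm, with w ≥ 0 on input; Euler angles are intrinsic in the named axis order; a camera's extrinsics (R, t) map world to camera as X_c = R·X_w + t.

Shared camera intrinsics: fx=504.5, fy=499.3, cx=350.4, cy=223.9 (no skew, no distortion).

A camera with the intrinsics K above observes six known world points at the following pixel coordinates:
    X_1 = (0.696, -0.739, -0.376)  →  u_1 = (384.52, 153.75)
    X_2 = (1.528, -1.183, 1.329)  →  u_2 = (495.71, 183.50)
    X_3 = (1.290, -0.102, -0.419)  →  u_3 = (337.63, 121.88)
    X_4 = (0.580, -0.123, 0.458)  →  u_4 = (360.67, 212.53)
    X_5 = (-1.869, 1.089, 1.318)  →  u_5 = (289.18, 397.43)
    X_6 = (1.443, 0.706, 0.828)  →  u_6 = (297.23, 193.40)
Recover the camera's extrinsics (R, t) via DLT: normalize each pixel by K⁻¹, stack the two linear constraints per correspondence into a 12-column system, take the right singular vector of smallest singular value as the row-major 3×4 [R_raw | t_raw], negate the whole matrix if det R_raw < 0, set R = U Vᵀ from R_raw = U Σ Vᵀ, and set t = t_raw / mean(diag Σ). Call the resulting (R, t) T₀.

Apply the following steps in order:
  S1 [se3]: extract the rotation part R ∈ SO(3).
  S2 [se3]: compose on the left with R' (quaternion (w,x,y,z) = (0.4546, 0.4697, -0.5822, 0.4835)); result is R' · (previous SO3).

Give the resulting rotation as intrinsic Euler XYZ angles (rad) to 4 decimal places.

source (pnp_recover): camera pose = R=[0.0341 -0.9477 0.3173; -0.6878 0.2081 0.6954; -0.7251 -0.2420 -0.6447], t=(-0.1600, -0.0300, 6.6597)
after S1 (rot_of_se3): [0.0341 -0.9477 0.3173; -0.6878 0.2081 0.6954; -0.7251 -0.2420 -0.6447]
after S2 (compose_so3): [0.7280 -0.0493 -0.6838; 0.6515 0.3602 0.6677; 0.2134 -0.9316 0.2944]

rotation (euler_xyz) = (-1.1556, -0.7529, 0.0676)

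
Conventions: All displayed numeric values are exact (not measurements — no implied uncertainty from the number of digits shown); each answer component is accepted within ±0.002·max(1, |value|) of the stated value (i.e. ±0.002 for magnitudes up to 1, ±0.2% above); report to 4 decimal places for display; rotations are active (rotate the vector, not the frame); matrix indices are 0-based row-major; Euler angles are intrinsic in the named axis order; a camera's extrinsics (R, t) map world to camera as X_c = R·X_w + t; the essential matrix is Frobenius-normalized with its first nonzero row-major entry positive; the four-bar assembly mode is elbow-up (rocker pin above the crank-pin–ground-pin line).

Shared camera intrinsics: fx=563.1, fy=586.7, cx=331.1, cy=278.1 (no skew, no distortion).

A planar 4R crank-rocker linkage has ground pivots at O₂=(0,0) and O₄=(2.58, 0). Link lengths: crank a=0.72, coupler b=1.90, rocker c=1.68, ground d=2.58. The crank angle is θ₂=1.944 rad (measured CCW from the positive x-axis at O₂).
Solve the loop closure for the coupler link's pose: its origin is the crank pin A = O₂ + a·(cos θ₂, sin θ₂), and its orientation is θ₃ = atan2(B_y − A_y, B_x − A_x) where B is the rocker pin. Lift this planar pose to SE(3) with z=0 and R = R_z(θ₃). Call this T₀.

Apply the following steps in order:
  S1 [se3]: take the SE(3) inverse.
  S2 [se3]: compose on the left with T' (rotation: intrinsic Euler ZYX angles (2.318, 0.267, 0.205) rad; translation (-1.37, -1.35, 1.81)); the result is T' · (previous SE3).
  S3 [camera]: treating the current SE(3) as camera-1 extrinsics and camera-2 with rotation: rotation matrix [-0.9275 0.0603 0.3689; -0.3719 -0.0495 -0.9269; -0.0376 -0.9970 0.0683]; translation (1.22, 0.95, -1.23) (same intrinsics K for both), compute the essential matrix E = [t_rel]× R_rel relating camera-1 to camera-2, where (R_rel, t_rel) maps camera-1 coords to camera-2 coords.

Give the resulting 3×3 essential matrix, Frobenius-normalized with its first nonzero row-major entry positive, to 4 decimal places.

source (fourbar_fk): coupler pose = R=[0.9418 -0.3361 0.0000; 0.3361 0.9418 0.0000; 0.0000 0.0000 1.0000], t=(-0.2625, 0.6704, 0.0000)
after S1 (invert_se3): R=[0.9418 0.3361 0.0000; -0.3361 0.9418 0.0000; 0.0000 0.0000 1.0000], t=(0.0219, -0.7197, 0.0000)
after S2 (compose_se3): R=[-0.3637 -0.9311 -0.0262; 0.8768 -0.3517 0.3278; -0.3145 0.0963 0.9444], t=(-0.8412, -0.8840, 1.6629)
after S3 (essential): [0.6657 0.2133 -0.0442; 0.0802 0.0615 -0.0277; -0.2098 0.5583 -0.3777]

matrix = [0.6657 0.2133 -0.0442; 0.0802 0.0615 -0.0277; -0.2098 0.5583 -0.3777]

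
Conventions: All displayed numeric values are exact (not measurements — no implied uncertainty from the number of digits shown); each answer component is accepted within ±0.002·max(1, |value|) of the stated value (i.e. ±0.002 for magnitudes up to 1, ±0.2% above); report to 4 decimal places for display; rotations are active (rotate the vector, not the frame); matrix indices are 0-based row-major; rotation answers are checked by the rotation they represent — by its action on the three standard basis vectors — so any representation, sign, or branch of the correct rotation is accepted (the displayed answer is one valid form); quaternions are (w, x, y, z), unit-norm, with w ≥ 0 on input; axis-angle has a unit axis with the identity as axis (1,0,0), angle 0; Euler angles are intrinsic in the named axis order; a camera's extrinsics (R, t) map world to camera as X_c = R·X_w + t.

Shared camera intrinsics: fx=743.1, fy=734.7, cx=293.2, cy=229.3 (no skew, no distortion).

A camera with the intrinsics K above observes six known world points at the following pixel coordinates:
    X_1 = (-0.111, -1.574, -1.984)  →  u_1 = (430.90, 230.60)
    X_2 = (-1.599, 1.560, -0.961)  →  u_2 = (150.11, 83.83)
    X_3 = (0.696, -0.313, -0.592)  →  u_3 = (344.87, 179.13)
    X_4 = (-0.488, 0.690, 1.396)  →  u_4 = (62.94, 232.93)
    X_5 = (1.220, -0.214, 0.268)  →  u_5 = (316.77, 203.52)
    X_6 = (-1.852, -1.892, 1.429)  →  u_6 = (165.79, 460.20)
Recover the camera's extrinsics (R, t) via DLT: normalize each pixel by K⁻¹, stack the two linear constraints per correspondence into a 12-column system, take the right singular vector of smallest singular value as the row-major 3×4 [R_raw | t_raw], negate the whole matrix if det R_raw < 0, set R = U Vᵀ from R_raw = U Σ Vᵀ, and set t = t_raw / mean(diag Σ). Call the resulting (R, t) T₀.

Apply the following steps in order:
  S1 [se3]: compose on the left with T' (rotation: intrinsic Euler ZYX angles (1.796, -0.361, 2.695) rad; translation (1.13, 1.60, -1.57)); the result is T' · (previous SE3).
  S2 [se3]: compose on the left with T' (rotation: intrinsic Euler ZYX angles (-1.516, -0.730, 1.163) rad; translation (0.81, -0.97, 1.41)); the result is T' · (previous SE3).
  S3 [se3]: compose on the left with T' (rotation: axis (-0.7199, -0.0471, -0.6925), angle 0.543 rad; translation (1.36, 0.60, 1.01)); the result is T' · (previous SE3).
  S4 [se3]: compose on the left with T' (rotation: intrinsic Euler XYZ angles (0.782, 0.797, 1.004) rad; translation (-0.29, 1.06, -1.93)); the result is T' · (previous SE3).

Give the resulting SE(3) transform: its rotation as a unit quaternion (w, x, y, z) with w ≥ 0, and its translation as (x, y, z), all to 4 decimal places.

rotation (quat) = (0.1291, 0.1708, -0.8664, 0.4512), translation = (10.1115, 6.1320, 1.6683)

source (pnp_recover): camera pose = R=[0.5668 -0.5499 -0.6135; -0.2223 -0.8191 0.5288; -0.7933 -0.1633 -0.5865], t=(-0.4600, -0.2500, 6.9106)
after S1 (compose_se3): R=[-0.5990 -0.6903 0.4059; 0.1823 -0.6111 -0.7703; 0.7798 -0.3874 0.4918], t=(3.4155, 3.9797, -7.6646)
after S2 (compose_se3): R=[-0.6844 0.1111 -0.7206; 0.7277 0.0440 -0.6844; -0.0443 -0.9928 -0.1109], t=(9.5284, -2.6309, 4.1450)
after S3 (compose_se3): R=[-0.3751 0.0723 -0.9241; 0.8482 -0.3755 -0.3737; -0.3740 -0.9240 0.0795], t=(9.4703, -3.4550, 6.7261)
after S4 (compose_se3): R=[-0.9083 -0.4124 -0.0696; -0.1794 0.5345 -0.8259; 0.3778 -0.7377 -0.5595], t=(10.1115, 6.1320, 1.6683)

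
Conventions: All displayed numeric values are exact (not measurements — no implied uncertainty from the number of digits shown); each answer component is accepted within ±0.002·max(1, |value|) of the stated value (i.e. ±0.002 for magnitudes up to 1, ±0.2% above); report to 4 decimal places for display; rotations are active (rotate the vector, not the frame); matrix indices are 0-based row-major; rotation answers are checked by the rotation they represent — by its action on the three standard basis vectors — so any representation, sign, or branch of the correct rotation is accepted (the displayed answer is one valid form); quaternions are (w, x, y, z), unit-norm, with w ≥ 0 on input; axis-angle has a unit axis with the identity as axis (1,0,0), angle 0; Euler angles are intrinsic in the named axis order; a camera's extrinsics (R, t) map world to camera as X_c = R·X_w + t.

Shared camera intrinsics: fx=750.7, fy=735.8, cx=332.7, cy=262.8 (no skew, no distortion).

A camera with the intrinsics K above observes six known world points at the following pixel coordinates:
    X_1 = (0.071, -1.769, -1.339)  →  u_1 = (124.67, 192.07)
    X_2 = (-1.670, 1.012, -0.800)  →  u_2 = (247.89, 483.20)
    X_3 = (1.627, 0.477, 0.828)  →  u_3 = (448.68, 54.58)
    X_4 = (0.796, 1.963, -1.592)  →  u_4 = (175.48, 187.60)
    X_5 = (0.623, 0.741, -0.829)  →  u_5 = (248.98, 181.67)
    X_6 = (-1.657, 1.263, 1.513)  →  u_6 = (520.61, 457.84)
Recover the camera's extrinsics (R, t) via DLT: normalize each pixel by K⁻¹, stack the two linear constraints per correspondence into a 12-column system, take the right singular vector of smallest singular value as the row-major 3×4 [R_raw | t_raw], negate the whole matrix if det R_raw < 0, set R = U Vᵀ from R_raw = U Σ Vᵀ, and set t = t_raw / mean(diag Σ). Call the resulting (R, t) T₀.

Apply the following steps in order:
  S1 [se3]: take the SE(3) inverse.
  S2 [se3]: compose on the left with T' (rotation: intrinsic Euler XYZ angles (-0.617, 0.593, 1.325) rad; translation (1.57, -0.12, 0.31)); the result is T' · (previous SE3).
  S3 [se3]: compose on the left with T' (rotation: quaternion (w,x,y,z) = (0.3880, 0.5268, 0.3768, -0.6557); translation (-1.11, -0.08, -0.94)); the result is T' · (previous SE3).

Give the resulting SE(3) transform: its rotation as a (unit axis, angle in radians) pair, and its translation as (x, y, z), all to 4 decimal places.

rotation (axis_angle) = ((0.8042, -0.5392, -0.2502), 2.7249), translation = (2.2115, -0.2776, 2.7824)

source (pnp_recover): camera pose = R=[0.0785 0.3834 0.9203; -0.9621 0.2708 -0.0307; -0.2610 -0.8830 0.3901], t=(-0.1599, -0.2100, 6.4313)
after S1 (invert_se3): R=[0.0785 -0.9621 -0.2610; 0.3834 0.2708 -0.8830; 0.9203 -0.0307 0.3901], t=(1.4890, 5.7970, -2.3682)
after S2 (compose_se3): R=[0.2218 -0.4291 0.8756; 0.6938 -0.5615 -0.4509; 0.6852 0.7075 0.1732], t=(-4.1158, 2.7731, -0.5458)
after S3 (compose_se3): R=[0.3236 -0.7288 -0.6034; -0.9314 -0.3579 -0.0672; -0.1670 0.5838 -0.7946], t=(2.2115, -0.2776, 2.7824)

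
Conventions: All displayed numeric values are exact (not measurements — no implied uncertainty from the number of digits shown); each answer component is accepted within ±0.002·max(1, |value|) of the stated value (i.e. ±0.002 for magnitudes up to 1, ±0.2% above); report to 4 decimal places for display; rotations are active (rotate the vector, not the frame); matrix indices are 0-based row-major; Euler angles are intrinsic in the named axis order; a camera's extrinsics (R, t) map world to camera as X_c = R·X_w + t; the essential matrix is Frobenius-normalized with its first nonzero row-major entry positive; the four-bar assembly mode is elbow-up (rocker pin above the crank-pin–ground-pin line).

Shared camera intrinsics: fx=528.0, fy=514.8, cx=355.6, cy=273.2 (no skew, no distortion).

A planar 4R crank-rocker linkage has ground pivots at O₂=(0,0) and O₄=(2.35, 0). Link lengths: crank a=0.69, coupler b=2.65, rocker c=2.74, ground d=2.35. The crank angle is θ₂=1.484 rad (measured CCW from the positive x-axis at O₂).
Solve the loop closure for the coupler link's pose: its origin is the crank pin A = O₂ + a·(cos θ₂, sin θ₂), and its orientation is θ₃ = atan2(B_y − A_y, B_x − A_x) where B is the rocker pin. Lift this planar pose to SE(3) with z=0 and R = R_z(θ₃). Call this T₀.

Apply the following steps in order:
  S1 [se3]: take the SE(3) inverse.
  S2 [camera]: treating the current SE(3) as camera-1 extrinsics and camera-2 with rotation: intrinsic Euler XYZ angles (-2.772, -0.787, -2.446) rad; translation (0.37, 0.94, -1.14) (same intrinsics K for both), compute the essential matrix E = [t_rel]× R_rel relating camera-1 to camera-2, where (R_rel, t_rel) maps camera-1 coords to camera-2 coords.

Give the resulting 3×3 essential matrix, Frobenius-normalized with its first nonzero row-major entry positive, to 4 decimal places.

source (fourbar_fk): coupler pose = R=[0.6573 -0.7536 0.0000; 0.7536 0.6573 0.0000; 0.0000 0.0000 1.0000], t=(0.0598, 0.6874, 0.0000)
after S1 (invert_se3): R=[0.6573 0.7536 0.0000; -0.7536 0.6573 -0.0000; 0.0000 0.0000 1.0000], t=(-0.5574, -0.4067, 0.0000)
after S2 (essential): [0.5780 -0.2361 -0.2478; -0.0767 -0.1434 0.4338; 0.2128 -0.3161 0.4346]

matrix = [0.5780 -0.2361 -0.2478; -0.0767 -0.1434 0.4338; 0.2128 -0.3161 0.4346]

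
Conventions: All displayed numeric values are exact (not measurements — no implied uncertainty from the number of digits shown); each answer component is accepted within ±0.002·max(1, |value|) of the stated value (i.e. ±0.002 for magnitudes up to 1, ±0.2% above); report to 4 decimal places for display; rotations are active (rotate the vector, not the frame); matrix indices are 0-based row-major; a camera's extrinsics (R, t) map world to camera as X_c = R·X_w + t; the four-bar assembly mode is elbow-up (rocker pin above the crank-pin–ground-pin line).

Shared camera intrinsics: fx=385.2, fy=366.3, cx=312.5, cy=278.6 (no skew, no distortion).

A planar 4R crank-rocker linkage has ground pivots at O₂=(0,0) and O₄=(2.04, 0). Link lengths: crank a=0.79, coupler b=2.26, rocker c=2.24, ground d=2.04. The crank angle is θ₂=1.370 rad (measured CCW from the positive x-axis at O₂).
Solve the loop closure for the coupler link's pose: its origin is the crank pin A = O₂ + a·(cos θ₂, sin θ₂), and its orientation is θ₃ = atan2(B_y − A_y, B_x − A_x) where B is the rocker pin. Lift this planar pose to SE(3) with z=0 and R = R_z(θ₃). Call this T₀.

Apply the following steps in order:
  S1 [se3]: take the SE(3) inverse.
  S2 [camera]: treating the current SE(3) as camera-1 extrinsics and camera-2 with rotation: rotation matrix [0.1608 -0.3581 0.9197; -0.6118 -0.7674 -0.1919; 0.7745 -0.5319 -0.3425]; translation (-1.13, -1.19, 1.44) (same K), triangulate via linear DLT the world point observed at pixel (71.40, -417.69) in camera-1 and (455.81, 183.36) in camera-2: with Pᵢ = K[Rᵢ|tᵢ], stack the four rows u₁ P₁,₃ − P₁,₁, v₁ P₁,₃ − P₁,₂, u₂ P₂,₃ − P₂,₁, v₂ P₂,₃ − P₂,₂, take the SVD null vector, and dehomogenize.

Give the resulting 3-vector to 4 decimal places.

source (fourbar_fk): coupler pose = R=[0.7632 -0.6462 0.0000; 0.6462 0.7632 0.0000; 0.0000 0.0000 1.0000], t=(0.1576, 0.7741, 0.0000)
after S1 (invert_se3): R=[0.7632 0.6462 0.0000; -0.6462 0.7632 0.0000; 0.0000 0.0000 1.0000], t=(-0.6205, -0.4890, 0.0000)
after S2 (triangulate): (1.2453, -1.9144, 1.4492)

result = (1.2453, -1.9144, 1.4492)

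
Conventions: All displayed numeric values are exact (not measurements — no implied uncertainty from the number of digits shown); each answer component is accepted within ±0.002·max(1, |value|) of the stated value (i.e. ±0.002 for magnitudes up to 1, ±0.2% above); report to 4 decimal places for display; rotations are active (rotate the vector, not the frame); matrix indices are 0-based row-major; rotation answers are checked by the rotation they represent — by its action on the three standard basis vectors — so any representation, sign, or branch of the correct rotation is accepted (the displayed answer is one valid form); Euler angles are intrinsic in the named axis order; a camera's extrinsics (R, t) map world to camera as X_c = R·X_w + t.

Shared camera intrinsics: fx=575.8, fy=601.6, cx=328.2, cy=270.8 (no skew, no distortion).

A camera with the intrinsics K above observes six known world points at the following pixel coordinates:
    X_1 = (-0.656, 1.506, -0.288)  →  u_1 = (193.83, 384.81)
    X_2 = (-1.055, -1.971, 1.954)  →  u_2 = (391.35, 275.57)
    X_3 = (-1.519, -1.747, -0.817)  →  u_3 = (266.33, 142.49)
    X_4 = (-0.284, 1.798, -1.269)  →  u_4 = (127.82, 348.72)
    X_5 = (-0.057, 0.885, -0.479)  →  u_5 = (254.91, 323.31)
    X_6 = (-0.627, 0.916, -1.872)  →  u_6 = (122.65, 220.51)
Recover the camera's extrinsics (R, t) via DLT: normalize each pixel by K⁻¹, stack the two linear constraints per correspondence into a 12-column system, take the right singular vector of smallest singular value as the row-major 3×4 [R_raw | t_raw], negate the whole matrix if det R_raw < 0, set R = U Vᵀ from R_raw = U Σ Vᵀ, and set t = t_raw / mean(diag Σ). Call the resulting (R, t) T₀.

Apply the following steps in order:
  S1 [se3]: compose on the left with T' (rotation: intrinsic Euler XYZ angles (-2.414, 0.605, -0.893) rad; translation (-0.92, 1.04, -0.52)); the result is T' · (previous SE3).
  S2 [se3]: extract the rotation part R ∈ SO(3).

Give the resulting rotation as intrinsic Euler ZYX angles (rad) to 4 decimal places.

rotation (euler_zyx) = (-1.5697, -1.4883, -1.6256)

source (pnp_recover): camera pose = R=[0.7534 -0.4351 0.4931; -0.0229 0.7320 0.6809; -0.6572 -0.5243 0.5415], t=(-0.0401, 0.1601, 6.2227)
after S1 (compose_se3): R=[0.0001 -0.0536 0.9986; -0.0824 -0.9952 -0.0534; 0.9966 -0.0823 -0.0045], t=(2.7011, 4.3080, -4.3874)
after S2 (rot_of_se3): [0.0001 -0.0536 0.9986; -0.0824 -0.9952 -0.0534; 0.9966 -0.0823 -0.0045]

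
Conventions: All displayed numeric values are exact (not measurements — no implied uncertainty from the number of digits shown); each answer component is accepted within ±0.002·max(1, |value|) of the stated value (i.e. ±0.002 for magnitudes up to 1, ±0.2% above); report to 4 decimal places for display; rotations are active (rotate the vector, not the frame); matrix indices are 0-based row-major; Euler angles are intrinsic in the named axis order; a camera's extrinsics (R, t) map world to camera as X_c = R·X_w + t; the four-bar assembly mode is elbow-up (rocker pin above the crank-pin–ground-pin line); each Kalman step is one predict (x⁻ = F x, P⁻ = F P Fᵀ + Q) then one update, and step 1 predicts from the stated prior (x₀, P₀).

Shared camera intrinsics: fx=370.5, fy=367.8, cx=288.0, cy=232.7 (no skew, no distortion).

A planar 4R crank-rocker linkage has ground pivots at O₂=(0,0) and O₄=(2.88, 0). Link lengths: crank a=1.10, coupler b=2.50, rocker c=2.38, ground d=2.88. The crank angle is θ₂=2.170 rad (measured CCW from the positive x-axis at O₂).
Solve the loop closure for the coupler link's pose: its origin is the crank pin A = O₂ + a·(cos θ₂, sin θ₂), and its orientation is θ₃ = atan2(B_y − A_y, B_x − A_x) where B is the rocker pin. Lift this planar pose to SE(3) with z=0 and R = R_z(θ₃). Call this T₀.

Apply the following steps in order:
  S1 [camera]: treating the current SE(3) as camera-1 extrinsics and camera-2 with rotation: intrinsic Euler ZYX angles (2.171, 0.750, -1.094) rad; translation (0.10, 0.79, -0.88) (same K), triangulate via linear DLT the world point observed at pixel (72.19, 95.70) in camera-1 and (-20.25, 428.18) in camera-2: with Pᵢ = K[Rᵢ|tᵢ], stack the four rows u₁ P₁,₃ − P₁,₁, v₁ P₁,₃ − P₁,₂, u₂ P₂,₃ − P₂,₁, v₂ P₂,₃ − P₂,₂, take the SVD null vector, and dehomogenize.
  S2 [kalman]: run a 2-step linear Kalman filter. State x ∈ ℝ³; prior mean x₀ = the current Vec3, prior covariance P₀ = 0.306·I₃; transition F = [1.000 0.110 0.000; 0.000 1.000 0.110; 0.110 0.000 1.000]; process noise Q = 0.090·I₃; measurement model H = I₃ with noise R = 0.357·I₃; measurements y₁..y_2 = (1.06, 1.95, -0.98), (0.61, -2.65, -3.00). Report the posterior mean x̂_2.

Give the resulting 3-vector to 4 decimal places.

source (fourbar_fk): coupler pose = R=[0.8959 -0.4442 0.0000; 0.4442 0.8959 0.0000; 0.0000 0.0000 1.0000], t=(-0.6204, 0.9084, 0.0000)
after S1 (triangulate): (-1.0562, -1.2213, 1.7584)
after S2 (kf_track): (0.1421, -0.9100, -1.1753)

result = (0.1421, -0.9100, -1.1753)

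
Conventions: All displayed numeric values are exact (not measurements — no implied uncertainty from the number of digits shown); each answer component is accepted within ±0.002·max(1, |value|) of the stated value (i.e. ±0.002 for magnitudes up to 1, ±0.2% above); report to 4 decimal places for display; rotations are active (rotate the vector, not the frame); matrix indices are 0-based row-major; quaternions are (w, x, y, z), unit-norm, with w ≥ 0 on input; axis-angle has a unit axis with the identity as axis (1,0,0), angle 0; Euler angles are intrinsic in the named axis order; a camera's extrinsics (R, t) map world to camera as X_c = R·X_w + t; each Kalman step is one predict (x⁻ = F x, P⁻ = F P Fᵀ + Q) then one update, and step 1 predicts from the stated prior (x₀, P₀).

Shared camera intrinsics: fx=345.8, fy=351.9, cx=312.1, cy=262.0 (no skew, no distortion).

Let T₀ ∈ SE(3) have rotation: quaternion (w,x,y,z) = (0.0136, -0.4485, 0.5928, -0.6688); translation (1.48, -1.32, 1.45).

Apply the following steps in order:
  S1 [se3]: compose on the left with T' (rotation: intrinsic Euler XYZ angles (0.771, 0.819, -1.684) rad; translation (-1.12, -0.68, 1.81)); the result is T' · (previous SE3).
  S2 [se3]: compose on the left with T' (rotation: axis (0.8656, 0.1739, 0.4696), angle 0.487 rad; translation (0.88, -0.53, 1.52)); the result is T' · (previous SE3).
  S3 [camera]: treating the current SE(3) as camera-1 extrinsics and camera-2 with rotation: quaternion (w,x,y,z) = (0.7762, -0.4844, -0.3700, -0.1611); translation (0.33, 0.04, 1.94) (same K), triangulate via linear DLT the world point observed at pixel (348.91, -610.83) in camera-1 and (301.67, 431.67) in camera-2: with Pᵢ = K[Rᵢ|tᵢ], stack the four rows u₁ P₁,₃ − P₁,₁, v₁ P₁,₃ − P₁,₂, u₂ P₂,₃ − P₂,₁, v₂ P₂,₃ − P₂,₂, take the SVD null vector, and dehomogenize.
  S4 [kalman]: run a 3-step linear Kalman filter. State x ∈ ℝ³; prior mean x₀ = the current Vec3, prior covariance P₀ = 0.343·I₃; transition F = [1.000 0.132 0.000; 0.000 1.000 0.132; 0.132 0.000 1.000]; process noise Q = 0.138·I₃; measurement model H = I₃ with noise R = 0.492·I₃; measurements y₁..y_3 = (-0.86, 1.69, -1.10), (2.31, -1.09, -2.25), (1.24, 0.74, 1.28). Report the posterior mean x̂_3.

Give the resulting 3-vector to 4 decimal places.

result = (1.0650, 0.3086, 0.1226)

after S1 (compose_se3): R=[0.0993 -0.7499 -0.6540; -0.0514 0.6526 -0.7560; 0.9937 0.1087 0.0263], t=(-1.0707, -3.0705, 2.3741)
after S2 (compose_se3): R=[0.2347 -0.8460 -0.4787; -0.4151 0.3581 -0.8363; 0.8790 0.3950 -0.2672], t=(0.7669, -4.4476, 2.4425)
after S3 (triangulate): (0.3341, -0.0828, 1.3940)
after S4 (kf_track): (1.0650, 0.3086, 0.1226)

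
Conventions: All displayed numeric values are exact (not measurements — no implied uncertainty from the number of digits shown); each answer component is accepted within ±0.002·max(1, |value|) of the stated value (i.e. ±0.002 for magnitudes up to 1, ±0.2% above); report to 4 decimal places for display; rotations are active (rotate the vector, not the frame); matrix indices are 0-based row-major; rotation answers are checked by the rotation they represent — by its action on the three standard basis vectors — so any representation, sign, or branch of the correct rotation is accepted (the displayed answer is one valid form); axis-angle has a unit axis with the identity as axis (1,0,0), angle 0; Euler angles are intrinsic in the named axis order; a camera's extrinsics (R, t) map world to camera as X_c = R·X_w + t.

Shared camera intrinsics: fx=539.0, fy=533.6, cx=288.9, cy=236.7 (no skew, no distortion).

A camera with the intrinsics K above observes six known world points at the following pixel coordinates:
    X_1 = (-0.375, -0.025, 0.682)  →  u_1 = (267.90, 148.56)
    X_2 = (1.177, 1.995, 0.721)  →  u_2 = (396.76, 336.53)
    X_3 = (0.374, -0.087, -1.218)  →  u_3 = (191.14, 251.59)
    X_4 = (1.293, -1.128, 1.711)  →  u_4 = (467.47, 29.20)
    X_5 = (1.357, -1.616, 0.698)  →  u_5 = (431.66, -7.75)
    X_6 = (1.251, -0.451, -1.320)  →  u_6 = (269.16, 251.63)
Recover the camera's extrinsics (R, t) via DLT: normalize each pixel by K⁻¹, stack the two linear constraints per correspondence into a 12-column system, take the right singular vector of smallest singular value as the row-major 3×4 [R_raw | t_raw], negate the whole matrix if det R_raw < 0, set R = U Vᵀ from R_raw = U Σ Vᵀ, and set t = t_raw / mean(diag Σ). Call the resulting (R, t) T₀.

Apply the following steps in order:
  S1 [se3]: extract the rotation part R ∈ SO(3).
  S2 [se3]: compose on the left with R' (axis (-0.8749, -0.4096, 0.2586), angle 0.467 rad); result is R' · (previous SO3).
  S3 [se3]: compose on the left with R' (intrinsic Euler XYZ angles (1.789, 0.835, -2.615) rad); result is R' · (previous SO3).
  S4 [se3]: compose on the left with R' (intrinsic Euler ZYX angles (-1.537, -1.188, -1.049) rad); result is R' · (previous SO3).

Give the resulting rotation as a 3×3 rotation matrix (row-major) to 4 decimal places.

source (pnp_recover): camera pose = R=[0.8057 0.0804 0.5869; 0.2674 0.8347 -0.4814; -0.5286 0.5448 0.6510], t=(-0.3200, -0.5000, 5.1200)
after S1 (rot_of_se3): [0.8057 0.0804 0.5869; 0.2674 0.8347 -0.4814; -0.5286 0.5448 0.6510]
after S2 (compose_so3): [0.8748 -0.1005 0.4739; 0.1661 0.9812 -0.0986; -0.4551 0.1650 0.8750]
after S3 (compose_so3): [-0.7889 0.5116 0.3404; -0.0625 0.4843 -0.8727; -0.6113 -0.7097 -0.3502]
after S4 (compose_so3): [-0.5629 -0.3430 -0.7520; 0.0433 -0.9208 0.3875; -0.8254 0.1856 0.5331]

rotation (matrix) = ((-0.5629, -0.3430, -0.7520), (0.0433, -0.9208, 0.3875), (-0.8254, 0.1856, 0.5331))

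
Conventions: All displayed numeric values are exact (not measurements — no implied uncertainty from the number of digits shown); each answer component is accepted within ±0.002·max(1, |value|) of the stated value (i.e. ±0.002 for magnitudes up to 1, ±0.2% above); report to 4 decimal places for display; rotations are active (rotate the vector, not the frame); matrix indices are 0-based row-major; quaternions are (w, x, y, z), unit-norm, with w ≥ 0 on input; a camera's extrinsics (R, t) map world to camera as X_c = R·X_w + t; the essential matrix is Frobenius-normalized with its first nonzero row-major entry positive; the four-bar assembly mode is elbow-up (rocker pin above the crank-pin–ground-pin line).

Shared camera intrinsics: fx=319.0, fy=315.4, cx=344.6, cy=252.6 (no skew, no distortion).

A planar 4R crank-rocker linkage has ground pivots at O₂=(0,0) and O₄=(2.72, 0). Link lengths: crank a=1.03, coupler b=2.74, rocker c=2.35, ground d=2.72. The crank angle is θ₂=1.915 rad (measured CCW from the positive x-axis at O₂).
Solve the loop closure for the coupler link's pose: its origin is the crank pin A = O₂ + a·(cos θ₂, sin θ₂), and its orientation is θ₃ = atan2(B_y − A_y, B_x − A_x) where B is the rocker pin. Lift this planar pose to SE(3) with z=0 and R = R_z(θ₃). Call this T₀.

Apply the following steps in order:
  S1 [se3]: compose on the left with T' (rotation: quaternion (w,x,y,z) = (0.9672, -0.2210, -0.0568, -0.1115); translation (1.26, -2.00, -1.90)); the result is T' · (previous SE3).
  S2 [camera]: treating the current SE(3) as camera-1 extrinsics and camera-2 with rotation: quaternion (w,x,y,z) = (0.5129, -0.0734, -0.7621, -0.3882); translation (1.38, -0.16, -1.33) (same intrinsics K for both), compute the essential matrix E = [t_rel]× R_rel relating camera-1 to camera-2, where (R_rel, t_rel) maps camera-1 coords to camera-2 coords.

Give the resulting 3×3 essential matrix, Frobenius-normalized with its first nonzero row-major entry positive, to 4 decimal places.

source (fourbar_fk): coupler pose = R=[0.8825 -0.4704 0.0000; 0.4704 0.8825 0.0000; 0.0000 0.0000 1.0000], t=(-0.3476, 0.9696, 0.0000)
after S1 (compose_se3): R=[0.9681 -0.2432 -0.0606; 0.2446 0.8640 0.4402; -0.0547 -0.4410 0.8959], t=(1.1568, -1.0830, -2.3575)
after S2 (essential): [0.0400 0.7057 -0.0179; 0.2920 -0.0045 0.4687; 0.2335 -0.0039 0.3749]

matrix = [0.0400 0.7057 -0.0179; 0.2920 -0.0045 0.4687; 0.2335 -0.0039 0.3749]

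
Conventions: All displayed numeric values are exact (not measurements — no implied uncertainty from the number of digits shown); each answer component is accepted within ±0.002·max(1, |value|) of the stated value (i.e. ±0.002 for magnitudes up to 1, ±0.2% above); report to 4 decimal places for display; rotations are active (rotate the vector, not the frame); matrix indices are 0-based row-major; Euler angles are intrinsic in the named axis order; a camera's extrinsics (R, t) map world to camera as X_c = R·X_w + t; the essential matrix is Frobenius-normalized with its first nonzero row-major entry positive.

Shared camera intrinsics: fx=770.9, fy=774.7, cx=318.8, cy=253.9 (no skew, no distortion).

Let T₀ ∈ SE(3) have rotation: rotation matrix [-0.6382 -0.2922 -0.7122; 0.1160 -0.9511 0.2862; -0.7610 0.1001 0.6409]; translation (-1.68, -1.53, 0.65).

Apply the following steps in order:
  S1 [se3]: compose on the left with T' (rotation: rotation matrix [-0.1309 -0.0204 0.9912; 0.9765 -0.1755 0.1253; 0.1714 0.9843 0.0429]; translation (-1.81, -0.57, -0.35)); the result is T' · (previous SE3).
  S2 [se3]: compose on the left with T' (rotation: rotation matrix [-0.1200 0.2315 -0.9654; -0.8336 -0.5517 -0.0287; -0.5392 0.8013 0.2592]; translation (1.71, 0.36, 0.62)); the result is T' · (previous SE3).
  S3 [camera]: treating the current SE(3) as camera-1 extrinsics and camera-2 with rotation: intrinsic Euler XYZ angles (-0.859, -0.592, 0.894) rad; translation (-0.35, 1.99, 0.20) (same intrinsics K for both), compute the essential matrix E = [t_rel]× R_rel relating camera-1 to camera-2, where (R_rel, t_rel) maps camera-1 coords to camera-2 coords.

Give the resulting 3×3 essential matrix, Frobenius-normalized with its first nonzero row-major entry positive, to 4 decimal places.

after S1 (compose_se3): R=[-0.6732 0.1568 0.7227; -0.7390 -0.1059 -0.6654; -0.0279 -0.9819 0.1872], t=(-0.9146, -1.8605, -2.1160)
after S2 (compose_se3): R=[-0.0634 0.9046 -0.4215; 0.9696 -0.0442 -0.2407; -0.2364 -0.4239 -0.8743], t=(3.4318, 2.2095, -0.9261)
after S3 (essential): [0.0505 -0.4727 0.5233; -0.2537 0.4693 0.4450; 0.0471 -0.0797 -0.0948]

matrix = [0.0505 -0.4727 0.5233; -0.2537 0.4693 0.4450; 0.0471 -0.0797 -0.0948]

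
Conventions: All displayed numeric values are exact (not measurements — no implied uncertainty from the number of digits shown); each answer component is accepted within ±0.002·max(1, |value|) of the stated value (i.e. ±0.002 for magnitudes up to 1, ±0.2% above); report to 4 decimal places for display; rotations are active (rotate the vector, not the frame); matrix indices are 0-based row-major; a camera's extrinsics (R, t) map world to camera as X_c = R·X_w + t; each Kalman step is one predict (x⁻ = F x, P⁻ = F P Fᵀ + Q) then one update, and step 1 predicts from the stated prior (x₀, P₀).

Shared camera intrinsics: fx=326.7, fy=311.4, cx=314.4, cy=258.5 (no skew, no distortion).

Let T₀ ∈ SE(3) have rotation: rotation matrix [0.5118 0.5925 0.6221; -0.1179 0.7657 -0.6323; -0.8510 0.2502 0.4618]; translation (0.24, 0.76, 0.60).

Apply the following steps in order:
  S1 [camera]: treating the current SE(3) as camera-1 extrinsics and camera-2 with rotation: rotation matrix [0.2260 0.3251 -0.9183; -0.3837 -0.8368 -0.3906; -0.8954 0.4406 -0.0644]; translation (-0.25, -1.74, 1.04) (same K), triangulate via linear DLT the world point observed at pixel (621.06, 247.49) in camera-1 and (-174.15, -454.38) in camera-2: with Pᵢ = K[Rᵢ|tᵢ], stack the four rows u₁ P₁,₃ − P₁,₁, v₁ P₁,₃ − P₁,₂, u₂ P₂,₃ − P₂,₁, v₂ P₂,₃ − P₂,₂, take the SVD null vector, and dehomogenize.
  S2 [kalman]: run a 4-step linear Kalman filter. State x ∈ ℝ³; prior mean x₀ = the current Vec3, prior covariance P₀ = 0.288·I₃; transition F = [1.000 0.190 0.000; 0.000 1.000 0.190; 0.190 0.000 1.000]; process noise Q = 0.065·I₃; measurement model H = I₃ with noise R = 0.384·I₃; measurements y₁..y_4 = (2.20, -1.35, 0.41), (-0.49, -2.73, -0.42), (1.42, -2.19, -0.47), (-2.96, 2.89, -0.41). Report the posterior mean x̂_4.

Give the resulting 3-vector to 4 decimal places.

result = (-0.8146, -0.1236, 0.0496)

after S1 (triangulate): (-0.0916, 0.3359, 1.7127)
after S2 (kf_track): (-0.8146, -0.1236, 0.0496)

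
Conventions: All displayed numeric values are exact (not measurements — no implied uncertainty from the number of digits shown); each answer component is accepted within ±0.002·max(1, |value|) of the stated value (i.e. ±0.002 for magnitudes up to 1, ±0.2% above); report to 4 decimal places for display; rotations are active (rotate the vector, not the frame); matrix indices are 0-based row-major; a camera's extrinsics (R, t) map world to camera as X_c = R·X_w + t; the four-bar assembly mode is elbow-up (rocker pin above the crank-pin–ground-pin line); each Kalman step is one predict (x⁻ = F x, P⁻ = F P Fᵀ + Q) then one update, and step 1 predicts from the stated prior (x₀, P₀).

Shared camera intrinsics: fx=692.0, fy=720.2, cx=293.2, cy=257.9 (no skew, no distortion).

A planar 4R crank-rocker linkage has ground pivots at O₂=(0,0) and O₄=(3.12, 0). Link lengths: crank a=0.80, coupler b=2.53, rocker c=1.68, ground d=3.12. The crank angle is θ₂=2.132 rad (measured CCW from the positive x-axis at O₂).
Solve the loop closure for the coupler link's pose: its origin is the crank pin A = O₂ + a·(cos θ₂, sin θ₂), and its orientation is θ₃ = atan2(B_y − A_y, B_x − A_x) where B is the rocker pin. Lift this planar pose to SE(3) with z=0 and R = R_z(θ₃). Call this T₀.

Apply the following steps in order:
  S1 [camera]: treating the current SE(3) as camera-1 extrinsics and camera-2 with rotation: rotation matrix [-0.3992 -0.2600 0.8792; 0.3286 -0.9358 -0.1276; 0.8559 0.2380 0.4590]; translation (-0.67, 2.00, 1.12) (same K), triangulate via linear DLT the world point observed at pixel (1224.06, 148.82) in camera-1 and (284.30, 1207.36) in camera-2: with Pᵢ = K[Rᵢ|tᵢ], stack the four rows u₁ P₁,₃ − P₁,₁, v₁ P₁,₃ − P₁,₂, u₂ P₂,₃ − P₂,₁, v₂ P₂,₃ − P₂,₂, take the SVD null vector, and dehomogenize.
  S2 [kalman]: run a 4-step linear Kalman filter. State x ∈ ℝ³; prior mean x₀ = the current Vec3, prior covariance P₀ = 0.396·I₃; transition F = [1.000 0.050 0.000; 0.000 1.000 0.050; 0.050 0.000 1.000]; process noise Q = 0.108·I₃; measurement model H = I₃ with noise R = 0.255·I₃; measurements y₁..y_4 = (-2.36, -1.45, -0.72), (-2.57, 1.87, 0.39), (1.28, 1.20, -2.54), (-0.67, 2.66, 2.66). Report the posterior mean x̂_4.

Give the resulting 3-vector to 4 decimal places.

result = (-0.4209, 1.6548, 0.6596)

source (fourbar_fk): coupler pose = R=[0.9712 -0.2381 0.0000; 0.2381 0.9712 0.0000; 0.0000 0.0000 1.0000], t=(-0.4258, 0.6773, 0.0000)
after S1 (triangulate): (1.6378, -1.2689, 1.0906)
after S2 (kf_track): (-0.4209, 1.6548, 0.6596)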